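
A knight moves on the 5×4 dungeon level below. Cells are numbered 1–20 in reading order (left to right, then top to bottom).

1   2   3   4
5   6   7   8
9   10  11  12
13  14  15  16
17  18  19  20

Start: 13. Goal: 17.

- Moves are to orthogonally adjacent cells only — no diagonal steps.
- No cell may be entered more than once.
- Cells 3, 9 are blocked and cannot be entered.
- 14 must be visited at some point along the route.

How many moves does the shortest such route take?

Any route passes through 14 somewhere between 13 and 17. Summing Manhattan distances along the two legs (13 → 14 → 17) gives a lower bound of 1 + 2 = 3 moves.
A route of 3 moves achieves this: 13 → 14 → 18 → 17.
Since 3 matches the lower bound, it is optimal.

3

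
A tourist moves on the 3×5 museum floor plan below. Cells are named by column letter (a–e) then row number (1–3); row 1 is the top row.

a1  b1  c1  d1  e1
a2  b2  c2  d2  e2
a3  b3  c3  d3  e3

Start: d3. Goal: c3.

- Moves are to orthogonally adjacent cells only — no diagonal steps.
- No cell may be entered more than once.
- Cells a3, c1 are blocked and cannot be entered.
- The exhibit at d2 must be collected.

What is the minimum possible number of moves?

Any route passes through d2 somewhere between d3 and c3. Summing Manhattan distances along the two legs (d3 → d2 → c3) gives a lower bound of 1 + 2 = 3 moves.
A route of 3 moves achieves this: d3 → d2 → c2 → c3.
Since 3 matches the lower bound, it is optimal.

3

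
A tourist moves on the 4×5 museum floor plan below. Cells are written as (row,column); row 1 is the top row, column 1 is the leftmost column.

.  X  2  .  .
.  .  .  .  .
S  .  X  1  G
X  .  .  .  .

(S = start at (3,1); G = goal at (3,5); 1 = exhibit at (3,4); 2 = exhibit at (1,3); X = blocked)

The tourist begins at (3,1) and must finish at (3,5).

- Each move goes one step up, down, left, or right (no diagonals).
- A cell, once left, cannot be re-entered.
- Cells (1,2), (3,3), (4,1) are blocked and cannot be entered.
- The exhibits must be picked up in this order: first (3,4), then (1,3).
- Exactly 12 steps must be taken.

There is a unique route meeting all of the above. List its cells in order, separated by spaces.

(3,1) (3,2) (4,2) (4,3) (4,4) (3,4) (2,4) (2,3) (1,3) (1,4) (1,5) (2,5) (3,5)

The waypoints must appear in the order (3,4), (1,3), with no cell reused.
Route from (3,1): right 1 to (3,2), down 1 to (4,2), right 2 to (4,4), up 2 to (2,4), left 1 to (2,3), up 1 to (1,3), right 2 to (1,5), down 2 to (3,5) — 12 moves in all.
Check: order respected (1 at step 5, 2 at step 8); 12 moves as required.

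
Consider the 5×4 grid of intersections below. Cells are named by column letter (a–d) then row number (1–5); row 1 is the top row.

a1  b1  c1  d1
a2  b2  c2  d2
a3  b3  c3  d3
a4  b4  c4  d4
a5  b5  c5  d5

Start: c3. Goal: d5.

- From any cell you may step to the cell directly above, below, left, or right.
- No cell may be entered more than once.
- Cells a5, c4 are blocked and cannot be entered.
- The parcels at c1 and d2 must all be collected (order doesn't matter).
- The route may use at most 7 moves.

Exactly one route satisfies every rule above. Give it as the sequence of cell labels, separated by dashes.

The 7-move cap with required stops at c1, d2 leaves no slack for detours.
Route from c3: up 2 to c1, right 1 to d1, down 4 to d5 — 7 moves in all.
Check: all required cells visited; 7 ≤ 7 moves.

c3 - c2 - c1 - d1 - d2 - d3 - d4 - d5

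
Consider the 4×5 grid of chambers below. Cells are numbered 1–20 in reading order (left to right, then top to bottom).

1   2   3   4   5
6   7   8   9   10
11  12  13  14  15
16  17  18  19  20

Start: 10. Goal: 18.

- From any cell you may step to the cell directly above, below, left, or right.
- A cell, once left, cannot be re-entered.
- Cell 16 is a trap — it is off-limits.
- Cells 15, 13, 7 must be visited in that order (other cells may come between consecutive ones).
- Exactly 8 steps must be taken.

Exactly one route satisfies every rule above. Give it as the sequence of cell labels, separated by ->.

The waypoints must appear in the order 15, 13, 7, with no cell reused.
Route from 10: down to 15, 2× left (reaching 13), up to 8, left to 7, 2× down (reaching 17), right to 18 — 8 moves in all.
Check: order respected (15 at step 1, 13 at step 3, 7 at step 5); 8 moves as required.

10 -> 15 -> 14 -> 13 -> 8 -> 7 -> 12 -> 17 -> 18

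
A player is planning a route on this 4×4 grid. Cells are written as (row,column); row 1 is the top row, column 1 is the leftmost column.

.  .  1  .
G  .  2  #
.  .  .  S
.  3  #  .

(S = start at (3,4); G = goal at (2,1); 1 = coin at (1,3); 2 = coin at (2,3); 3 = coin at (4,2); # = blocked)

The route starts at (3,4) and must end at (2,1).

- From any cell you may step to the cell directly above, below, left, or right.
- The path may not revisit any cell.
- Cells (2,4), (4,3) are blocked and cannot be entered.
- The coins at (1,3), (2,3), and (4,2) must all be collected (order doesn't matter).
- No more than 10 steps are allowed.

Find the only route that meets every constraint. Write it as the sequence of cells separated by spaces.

(3,4) (3,3) (2,3) (1,3) (1,2) (2,2) (3,2) (4,2) (4,1) (3,1) (2,1)

The budget equals the shortest possible length, so every move has to be on a shortest route through the required cells.
Route from (3,4): left 1 to (3,3), up 2 to (1,3), left 1 to (1,2), down 3 to (4,2), left 1 to (4,1), up 2 to (2,1) — 10 moves in all.
Check: all required cells visited; 10 ≤ 10 moves.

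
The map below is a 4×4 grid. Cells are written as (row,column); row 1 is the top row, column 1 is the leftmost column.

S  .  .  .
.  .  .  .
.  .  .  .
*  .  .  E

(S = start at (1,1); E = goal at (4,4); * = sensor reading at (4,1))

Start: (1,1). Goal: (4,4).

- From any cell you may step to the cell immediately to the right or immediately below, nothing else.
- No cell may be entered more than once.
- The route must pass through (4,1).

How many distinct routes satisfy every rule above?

A right/down-only route from (1,1) to (4,4) makes exactly 3 down-moves and 3 right-moves in some order.
With no other constraints that would be C(6,3) = 20 routes.
Split at (4,1) and multiply the segment counts: (1,1)→(4,1): 1; (4,1)→(4,4): 1; product = 1.
That gives 1 route.

1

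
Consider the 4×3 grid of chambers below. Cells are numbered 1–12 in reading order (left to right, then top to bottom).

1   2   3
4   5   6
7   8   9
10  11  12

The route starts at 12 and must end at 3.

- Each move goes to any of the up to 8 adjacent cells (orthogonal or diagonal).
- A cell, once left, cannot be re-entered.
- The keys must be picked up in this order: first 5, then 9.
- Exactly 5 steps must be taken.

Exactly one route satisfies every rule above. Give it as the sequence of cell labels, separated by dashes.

The waypoints must appear in the order 5, 9, with no cell reused.
Route from 12: up-left to 8, up to 5, down-right to 9, 2× up (reaching 3) — 5 moves in all.
Check: order respected (5 at step 2, 9 at step 3); 5 moves as required.

12 - 8 - 5 - 9 - 6 - 3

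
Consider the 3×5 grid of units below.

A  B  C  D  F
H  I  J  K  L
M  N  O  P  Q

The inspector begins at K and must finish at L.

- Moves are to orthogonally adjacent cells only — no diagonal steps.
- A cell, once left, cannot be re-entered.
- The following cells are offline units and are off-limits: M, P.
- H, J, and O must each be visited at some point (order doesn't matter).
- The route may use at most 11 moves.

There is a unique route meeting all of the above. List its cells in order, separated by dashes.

Any route must reach H, J, and O and still end at L within 11 moves, so the order of the required stops is forced.
Route from K: left to J, down to O, left to N, up to I, left to H, up to A, 4× right (reaching F), down to L — 11 moves in all.
Check: all required cells visited; 11 ≤ 11 moves.

K - J - O - N - I - H - A - B - C - D - F - L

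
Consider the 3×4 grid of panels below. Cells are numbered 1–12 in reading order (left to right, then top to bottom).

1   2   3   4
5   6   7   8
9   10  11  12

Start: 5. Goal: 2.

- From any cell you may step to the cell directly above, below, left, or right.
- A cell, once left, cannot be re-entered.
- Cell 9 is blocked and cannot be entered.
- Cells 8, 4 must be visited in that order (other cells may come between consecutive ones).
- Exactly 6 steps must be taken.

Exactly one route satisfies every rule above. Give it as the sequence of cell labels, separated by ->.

The waypoints must appear in the order 8, 4, with no cell reused.
Route from 5: 3× right (reaching 8), up to 4, 2× left (reaching 2) — 6 moves in all.
Check: order respected (8 at step 3, 4 at step 4); 6 moves as required.

5 -> 6 -> 7 -> 8 -> 4 -> 3 -> 2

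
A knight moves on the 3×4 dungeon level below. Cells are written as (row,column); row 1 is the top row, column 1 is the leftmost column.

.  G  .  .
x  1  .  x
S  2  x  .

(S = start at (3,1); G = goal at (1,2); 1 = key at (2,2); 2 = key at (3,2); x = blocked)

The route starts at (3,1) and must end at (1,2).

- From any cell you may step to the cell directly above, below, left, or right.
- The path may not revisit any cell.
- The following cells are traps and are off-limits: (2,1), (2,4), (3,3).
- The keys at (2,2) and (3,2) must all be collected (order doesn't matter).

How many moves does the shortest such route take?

3

Any route passes through (2,2) and (3,2) in some order between (3,1) and (1,2). Summing Manhattan distances along each leg and taking the cheapest ordering ((3,1) → (3,2) → (2,2) → (1,2)) gives a lower bound of 1 + 1 + 1 = 3 moves.
A route of 3 moves achieves this: (3,1) → (3,2) → (2,2) → (1,2).
Since 3 matches the lower bound, it is optimal.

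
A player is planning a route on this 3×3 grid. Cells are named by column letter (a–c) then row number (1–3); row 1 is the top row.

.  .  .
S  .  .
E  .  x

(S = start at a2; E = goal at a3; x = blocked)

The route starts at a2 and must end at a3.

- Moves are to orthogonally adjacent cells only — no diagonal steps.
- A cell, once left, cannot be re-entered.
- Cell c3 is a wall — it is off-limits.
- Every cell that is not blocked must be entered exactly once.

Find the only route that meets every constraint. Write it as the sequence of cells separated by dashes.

Need to visit all 8 open cells exactly once, starting at a2 and ending at a3.
Route from a2: up 1 to a1, right 2 to c1, down 1 to c2, left 1 to b2, down 1 to b3, left 1 to a3 — 7 moves in all.
Check: all 8 open cells covered.

a2 - a1 - b1 - c1 - c2 - b2 - b3 - a3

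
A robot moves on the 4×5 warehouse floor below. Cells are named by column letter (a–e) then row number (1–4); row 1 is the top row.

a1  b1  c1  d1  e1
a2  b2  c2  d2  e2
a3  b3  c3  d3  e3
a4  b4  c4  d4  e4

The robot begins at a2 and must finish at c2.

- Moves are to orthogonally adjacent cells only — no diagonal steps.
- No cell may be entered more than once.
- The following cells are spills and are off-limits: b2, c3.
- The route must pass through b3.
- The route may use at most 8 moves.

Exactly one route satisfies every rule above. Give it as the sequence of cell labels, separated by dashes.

a2 - a3 - b3 - b4 - c4 - d4 - d3 - d2 - c2

The 8-move cap with required stops at b3 leaves no slack for detours.
Route from a2: down to a3, right to b3, down to b4, 2× right (reaching d4), 2× up (reaching d2), left to c2 — 8 moves in all.
Check: all required cells visited; 8 ≤ 8 moves.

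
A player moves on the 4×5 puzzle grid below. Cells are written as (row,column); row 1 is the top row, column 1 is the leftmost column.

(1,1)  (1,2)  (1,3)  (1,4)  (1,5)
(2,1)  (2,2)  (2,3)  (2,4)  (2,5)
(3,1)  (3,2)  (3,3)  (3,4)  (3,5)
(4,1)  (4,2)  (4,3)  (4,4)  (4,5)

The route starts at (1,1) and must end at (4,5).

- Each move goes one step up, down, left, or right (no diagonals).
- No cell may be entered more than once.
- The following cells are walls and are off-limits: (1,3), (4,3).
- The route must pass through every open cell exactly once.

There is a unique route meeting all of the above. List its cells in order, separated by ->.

Need to visit all 18 open cells exactly once, starting at (1,1) and ending at (4,5).
Cell (4,4) has only two open neighbours ((3,4) and (4,5)), so the path must pass straight through it: one of those is the cell it's entered from and the other is where it exits.
Route from (1,1): right to (1,2), down to (2,2), left to (2,1), 2× down (reaching (4,1)), right to (4,2), up to (3,2), right to (3,3), up to (2,3), right to (2,4), up to (1,4), right to (1,5), 2× down (reaching (3,5)), left to (3,4), down to (4,4), right to (4,5) — 17 moves in all.
Check: all 18 open cells covered.

(1,1) -> (1,2) -> (2,2) -> (2,1) -> (3,1) -> (4,1) -> (4,2) -> (3,2) -> (3,3) -> (2,3) -> (2,4) -> (1,4) -> (1,5) -> (2,5) -> (3,5) -> (3,4) -> (4,4) -> (4,5)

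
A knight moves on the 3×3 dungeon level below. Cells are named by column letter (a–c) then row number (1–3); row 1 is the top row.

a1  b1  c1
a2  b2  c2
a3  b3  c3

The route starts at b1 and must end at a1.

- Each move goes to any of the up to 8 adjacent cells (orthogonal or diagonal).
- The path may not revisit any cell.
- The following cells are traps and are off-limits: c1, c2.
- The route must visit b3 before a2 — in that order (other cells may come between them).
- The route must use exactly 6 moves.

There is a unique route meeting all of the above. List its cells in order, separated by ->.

b1 -> b2 -> c3 -> b3 -> a3 -> a2 -> a1

The waypoints must appear in the order b3, a2, with no cell reused.
Route from b1: down 1 to b2, down-right 1 to c3, left 2 to a3, up 2 to a1 — 6 moves in all.
Check: order respected (b3 at step 3, a2 at step 5); 6 moves as required.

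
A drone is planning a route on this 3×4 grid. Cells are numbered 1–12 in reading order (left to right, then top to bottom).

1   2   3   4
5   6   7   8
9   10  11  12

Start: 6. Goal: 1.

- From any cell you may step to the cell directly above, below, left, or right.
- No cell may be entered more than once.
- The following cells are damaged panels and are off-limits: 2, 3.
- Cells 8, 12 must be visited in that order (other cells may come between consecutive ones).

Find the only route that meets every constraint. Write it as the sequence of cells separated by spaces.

6 7 8 12 11 10 9 5 1

The waypoints must appear in the order 8, 12, with no cell reused.
Route from 6: right 2 to 8, down 1 to 12, left 3 to 9, up 2 to 1 — 8 moves in all.
Check: order respected (8 at step 2, 12 at step 3).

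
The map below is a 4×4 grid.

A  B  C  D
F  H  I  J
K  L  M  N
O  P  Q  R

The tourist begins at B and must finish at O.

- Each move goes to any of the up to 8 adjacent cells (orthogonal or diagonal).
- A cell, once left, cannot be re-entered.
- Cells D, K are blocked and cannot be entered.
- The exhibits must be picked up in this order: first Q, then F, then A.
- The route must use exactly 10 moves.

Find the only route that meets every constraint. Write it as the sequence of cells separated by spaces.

B I N Q L F A H M P O

The waypoints must appear in the order Q, F, A, with no cell reused.
Route from B: down-right 2 to N, down-left 1 to Q, up-left 2 to F, up 1 to A, down-right 2 to M, down-left 1 to P, left 1 to O — 10 moves in all.
Check: order respected (Q at step 3, F at step 5, A at step 6); 10 moves as required.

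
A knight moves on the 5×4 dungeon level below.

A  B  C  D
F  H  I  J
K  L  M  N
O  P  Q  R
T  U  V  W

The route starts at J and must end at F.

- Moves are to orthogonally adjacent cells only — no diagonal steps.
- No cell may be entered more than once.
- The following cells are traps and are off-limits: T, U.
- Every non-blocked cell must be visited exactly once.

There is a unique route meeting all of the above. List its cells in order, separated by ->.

Need to visit all 18 open cells exactly once, starting at J and ending at F.
Cell O has only two open neighbours (K and P), so the path must pass straight through it: one of those is the cell it's entered from and the other is where it exits.
Route from J: up 1 to D, left 1 to C, down 2 to M, right 1 to N, down 2 to W, left 1 to V, up 1 to Q, left 2 to O, up 1 to K, right 1 to L, up 2 to B, left 1 to A, down 1 to F — 17 moves in all.
Check: all 18 open cells covered.

J -> D -> C -> I -> M -> N -> R -> W -> V -> Q -> P -> O -> K -> L -> H -> B -> A -> F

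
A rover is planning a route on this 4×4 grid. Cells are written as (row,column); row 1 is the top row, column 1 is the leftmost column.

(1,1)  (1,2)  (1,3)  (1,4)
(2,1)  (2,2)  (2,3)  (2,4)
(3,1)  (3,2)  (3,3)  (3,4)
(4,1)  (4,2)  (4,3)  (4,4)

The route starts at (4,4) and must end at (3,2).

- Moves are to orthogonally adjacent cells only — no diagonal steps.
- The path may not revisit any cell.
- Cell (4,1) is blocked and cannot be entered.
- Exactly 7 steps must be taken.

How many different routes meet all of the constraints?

Need simple routes of exactly 7 moves from (4,4) to (3,2) (Manhattan distance 3, so 2 moves are spent on a detour and 2 undoing it).
Branch systematically from the start, pruning whenever the remaining move budget drops below the Manhattan distance to (3,2) or differs from it in parity. Grouping the completions by first move — via (3,4): 8; via (4,3): 3 — and summing: 8 + 3 = 11.
That gives 11 routes.

11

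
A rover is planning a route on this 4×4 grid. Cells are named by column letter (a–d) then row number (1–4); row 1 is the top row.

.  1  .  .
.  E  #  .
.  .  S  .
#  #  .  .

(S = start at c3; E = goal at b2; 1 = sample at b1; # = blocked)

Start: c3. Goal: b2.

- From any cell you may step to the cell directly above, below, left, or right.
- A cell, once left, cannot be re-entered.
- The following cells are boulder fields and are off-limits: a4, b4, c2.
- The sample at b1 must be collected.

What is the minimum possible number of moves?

Any route passes through b1 somewhere between c3 and b2. Summing Manhattan distances along the two legs (c3 → b1 → b2) gives a lower bound of 3 + 1 = 4 moves.
The shortest route satisfying every rule uses 6 moves: c3 → b3 → a3 → a2 → a1 → b1 → b2.
The bound of 4 isn't tight here; checking systematically, no route of length 4 through 5 satisfies every constraint, so 6 is the minimum.

6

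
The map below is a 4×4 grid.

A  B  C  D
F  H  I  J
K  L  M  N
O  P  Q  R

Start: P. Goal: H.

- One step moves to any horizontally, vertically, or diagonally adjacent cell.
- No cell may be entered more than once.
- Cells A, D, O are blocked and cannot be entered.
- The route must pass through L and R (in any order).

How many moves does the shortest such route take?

5

Any route passes through L and R in some order between P and H. Summing Chebyshev distances along each leg and taking the cheapest ordering (P → L → R → H) gives a lower bound of 1 + 2 + 2 = 5 moves.
A route of 5 moves achieves this: P → L → Q → R → M → H.
Since 5 matches the lower bound, it is optimal.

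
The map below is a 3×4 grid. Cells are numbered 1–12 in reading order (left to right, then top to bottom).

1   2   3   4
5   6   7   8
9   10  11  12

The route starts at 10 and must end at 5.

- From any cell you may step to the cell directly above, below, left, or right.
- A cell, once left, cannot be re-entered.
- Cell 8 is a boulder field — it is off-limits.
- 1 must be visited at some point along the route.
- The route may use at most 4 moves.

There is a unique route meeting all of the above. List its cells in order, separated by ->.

10 -> 6 -> 2 -> 1 -> 5

The budget equals the shortest possible length, so every move has to be on a shortest route through the required cells.
Route from 10: up 2 to 2, left 1 to 1, down 1 to 5 — 4 moves in all.
Check: all required cells visited; 4 ≤ 4 moves.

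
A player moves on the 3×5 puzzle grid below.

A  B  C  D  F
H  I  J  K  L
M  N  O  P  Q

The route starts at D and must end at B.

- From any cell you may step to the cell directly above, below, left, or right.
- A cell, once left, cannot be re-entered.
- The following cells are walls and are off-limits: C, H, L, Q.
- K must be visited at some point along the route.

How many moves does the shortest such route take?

Any route passes through K somewhere between D and B. Summing Manhattan distances along the two legs (D → K → B) gives a lower bound of 1 + 3 = 4 moves.
A route of 4 moves achieves this: D → K → J → I → B.
Since 4 matches the lower bound, it is optimal.

4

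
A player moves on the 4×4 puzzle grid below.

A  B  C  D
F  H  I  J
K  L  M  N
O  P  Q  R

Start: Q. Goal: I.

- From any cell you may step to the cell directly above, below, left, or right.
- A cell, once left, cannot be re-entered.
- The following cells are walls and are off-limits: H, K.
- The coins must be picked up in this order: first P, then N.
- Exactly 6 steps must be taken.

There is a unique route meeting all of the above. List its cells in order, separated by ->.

The waypoints must appear in the order P, N, with no cell reused.
Route from Q: left to P, up to L, 2× right (reaching N), up to J, left to I — 6 moves in all.
Check: order respected (P at step 1, N at step 4); 6 moves as required.

Q -> P -> L -> M -> N -> J -> I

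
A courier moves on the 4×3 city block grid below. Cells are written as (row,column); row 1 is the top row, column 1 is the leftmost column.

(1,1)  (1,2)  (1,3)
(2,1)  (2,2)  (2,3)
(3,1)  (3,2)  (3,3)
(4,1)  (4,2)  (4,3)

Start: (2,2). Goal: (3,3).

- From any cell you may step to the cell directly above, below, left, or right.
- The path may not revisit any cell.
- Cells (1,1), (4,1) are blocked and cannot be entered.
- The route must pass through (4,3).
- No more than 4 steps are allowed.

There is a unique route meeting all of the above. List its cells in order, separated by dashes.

Any route must reach (4,3) and still end at (3,3) within 4 moves, so the order of the required stops is forced.
Route from (2,2): down 2 to (4,2), right 1 to (4,3), up 1 to (3,3) — 4 moves in all.
Check: all required cells visited; 4 ≤ 4 moves.

(2,2) - (3,2) - (4,2) - (4,3) - (3,3)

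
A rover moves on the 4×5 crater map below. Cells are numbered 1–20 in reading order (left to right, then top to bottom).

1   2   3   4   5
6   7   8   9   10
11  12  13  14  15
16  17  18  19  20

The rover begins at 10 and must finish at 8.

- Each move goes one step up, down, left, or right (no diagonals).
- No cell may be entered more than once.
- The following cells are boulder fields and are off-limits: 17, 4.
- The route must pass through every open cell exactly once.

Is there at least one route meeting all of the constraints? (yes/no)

Cell 5 has only one open neighbour but is neither the start nor the goal, so a Hamiltonian route would have to both enter and leave it through the same neighbour — impossible without revisiting.

no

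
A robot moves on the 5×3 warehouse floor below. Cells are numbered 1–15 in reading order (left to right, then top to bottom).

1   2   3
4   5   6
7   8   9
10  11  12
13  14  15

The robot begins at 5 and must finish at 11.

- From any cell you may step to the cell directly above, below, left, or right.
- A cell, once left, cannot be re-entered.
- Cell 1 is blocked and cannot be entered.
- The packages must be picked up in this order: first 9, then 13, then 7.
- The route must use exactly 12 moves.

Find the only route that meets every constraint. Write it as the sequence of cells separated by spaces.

5 2 3 6 9 12 15 14 13 10 7 8 11

The waypoints must appear in the order 9, 13, 7, with no cell reused.
Route from 5: up to 2, right to 3, 4× down (reaching 15), 2× left (reaching 13), 2× up (reaching 7), right to 8, down to 11 — 12 moves in all.
Check: order respected (9 at step 4, 13 at step 8, 7 at step 10); 12 moves as required.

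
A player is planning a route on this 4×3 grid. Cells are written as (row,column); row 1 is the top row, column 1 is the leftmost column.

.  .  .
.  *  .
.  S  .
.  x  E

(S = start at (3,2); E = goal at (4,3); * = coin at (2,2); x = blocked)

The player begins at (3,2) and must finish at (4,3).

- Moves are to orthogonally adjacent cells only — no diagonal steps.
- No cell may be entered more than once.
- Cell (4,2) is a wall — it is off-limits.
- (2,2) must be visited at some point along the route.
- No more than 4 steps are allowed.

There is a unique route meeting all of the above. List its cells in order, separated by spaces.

(3,2) (2,2) (2,3) (3,3) (4,3)

The budget equals the shortest possible length, so every move has to be on a shortest route through the required cells.
Route from (3,2): up 1 to (2,2), right 1 to (2,3), down 2 to (4,3) — 4 moves in all.
Check: all required cells visited; 4 ≤ 4 moves.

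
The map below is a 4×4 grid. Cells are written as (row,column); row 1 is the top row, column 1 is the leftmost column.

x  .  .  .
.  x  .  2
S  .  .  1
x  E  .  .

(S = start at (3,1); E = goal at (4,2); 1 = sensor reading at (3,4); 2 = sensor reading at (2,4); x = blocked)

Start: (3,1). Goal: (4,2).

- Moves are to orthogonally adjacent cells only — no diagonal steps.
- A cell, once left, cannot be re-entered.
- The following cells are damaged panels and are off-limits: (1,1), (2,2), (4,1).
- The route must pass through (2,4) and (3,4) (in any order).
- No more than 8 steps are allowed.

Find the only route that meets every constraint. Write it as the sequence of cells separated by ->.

The 8-move cap with required stops at (2,4), (3,4) leaves no slack for detours.
Route from (3,1): 2× right (reaching (3,3)), up to (2,3), right to (2,4), 2× down (reaching (4,4)), 2× left (reaching (4,2)) — 8 moves in all.
Check: all required cells visited; 8 ≤ 8 moves.

(3,1) -> (3,2) -> (3,3) -> (2,3) -> (2,4) -> (3,4) -> (4,4) -> (4,3) -> (4,2)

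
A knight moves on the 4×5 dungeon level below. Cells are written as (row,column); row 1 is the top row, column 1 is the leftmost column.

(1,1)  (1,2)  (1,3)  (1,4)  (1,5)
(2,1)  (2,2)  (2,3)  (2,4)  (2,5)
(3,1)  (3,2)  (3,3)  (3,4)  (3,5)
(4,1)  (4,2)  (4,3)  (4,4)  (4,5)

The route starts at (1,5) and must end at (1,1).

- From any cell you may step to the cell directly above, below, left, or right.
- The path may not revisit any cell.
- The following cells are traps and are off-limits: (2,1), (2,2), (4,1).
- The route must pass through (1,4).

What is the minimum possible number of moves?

Any route passes through (1,4) somewhere between (1,5) and (1,1). Summing Manhattan distances along the two legs ((1,5) → (1,4) → (1,1)) gives a lower bound of 1 + 3 = 4 moves.
A route of 4 moves achieves this: (1,5) → (1,4) → (1,3) → (1,2) → (1,1).
Since 4 matches the lower bound, it is optimal.

4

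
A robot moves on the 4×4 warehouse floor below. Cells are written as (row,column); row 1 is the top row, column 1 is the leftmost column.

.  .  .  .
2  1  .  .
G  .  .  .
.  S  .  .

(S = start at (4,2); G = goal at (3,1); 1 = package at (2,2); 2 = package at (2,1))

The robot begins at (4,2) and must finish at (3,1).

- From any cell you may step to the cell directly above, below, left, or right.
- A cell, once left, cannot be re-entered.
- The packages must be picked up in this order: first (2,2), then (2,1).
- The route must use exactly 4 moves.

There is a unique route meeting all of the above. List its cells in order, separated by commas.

The waypoints must appear in the order (2,2), (2,1), with no cell reused.
Route from (4,2): up 2 to (2,2), left 1 to (2,1), down 1 to (3,1) — 4 moves in all.
Check: order respected (1 at step 2, 2 at step 3); 4 moves as required.

(4,2), (3,2), (2,2), (2,1), (3,1)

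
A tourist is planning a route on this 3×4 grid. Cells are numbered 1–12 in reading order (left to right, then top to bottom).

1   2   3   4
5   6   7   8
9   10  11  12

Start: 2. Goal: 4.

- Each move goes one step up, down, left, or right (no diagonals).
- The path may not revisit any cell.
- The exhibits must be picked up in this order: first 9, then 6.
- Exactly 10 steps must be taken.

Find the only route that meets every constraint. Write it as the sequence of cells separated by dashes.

The waypoints must appear in the order 9, 6, with no cell reused.
Route from 2: left to 1, 2× down (reaching 9), right to 10, up to 6, right to 7, down to 11, right to 12, 2× up (reaching 4) — 10 moves in all.
Check: order respected (9 at step 3, 6 at step 5); 10 moves as required.

2 - 1 - 5 - 9 - 10 - 6 - 7 - 11 - 12 - 8 - 4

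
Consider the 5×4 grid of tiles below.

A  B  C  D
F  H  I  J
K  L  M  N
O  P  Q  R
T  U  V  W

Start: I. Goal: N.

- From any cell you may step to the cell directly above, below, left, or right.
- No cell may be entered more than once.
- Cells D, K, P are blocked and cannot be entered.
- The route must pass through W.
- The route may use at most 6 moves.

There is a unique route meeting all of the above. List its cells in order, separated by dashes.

I - M - Q - V - W - R - N

The budget equals the shortest possible length, so every move has to be on a shortest route through the required cells.
Route from I: 3× down (reaching V), right to W, 2× up (reaching N) — 6 moves in all.
Check: all required cells visited; 6 ≤ 6 moves.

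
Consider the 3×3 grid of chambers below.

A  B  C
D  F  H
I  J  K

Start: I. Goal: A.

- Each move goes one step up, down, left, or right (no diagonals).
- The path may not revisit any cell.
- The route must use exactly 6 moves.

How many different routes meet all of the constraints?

5

Need simple routes of exactly 6 moves from I to A (Manhattan distance 2, so 2 moves are spent on a detour and 2 undoing it).
Enumerating: I D F H C B A | I J F H C B A | I J K H C B A | I J K H F B A | I J K H F D A.
That gives 5 routes.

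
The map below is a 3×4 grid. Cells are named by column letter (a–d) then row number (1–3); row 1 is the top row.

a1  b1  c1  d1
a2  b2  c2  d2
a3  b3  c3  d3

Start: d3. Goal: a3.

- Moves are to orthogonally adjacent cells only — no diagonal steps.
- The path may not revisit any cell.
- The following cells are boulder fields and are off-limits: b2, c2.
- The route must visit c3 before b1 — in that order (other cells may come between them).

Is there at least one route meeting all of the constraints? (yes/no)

Even ignoring the required order, no revisit-free route from d3 to a3 manages to pass through all of c3 and b1: branching out from d3, every path either misses one of them or, having collected them, can no longer reach a3 without re-entering a cell.

no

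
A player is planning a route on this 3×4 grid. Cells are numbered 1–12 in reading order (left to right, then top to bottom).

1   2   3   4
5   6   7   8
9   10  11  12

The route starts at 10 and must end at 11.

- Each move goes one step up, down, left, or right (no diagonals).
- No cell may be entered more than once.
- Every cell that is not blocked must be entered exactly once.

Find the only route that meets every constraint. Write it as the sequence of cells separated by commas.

Need to visit all 12 open cells exactly once, starting at 10 and ending at 11.
Cell 4 has only two open neighbours (8 and 3), so the path must pass straight through it: one of those is the cell it's entered from and the other is where it exits.
Route from 10: left to 9, 2× up (reaching 1), right to 2, down to 6, right to 7, up to 3, right to 4, 2× down (reaching 12), left to 11 — 11 moves in all.
Check: all 12 open cells covered.

10, 9, 5, 1, 2, 6, 7, 3, 4, 8, 12, 11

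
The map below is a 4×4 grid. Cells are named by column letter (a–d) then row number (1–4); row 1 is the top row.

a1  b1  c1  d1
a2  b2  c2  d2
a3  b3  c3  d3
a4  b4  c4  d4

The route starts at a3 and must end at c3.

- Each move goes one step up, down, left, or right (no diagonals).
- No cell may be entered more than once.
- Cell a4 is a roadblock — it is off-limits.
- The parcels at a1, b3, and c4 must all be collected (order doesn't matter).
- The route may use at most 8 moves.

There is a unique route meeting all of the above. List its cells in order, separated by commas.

The 8-move cap with required stops at a1, b3, c4 leaves no slack for detours.
Route from a3: 2× up (reaching a1), right to b1, 3× down (reaching b4), right to c4, up to c3 — 8 moves in all.
Check: all required cells visited; 8 ≤ 8 moves.

a3, a2, a1, b1, b2, b3, b4, c4, c3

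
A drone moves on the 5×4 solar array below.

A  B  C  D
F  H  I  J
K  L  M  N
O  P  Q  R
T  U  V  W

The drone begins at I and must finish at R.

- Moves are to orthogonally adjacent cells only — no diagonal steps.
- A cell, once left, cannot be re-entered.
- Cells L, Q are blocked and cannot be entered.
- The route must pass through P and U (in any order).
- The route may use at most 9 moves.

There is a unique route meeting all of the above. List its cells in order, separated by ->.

I -> H -> F -> K -> O -> P -> U -> V -> W -> R

Any route must reach P and U and still end at R within 9 moves, so the order of the required stops is forced.
Route from I: left 2 to F, down 2 to O, right 1 to P, down 1 to U, right 2 to W, up 1 to R — 9 moves in all.
Check: all required cells visited; 9 ≤ 9 moves.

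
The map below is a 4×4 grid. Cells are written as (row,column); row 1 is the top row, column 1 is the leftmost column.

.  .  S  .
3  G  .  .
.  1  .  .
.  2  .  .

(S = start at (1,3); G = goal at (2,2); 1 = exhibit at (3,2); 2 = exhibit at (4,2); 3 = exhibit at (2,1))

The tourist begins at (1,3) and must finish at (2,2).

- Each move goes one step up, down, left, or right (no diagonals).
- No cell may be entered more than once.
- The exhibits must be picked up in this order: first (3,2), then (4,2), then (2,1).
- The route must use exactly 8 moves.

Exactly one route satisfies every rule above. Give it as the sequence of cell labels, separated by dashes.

(1,3) - (2,3) - (3,3) - (3,2) - (4,2) - (4,1) - (3,1) - (2,1) - (2,2)

The waypoints must appear in the order (3,2), (4,2), (2,1), with no cell reused.
Route from (1,3): down 2 to (3,3), left 1 to (3,2), down 1 to (4,2), left 1 to (4,1), up 2 to (2,1), right 1 to (2,2) — 8 moves in all.
Check: order respected (1 at step 3, 2 at step 4, 3 at step 7); 8 moves as required.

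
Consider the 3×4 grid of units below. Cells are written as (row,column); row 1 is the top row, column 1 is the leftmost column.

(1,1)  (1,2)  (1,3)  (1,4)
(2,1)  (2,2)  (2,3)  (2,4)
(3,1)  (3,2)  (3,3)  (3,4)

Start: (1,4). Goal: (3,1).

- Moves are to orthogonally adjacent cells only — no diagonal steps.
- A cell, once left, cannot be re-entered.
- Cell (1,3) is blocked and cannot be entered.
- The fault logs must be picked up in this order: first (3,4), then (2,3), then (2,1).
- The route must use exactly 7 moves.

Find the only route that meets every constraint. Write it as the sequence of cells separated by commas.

(1,4), (2,4), (3,4), (3,3), (2,3), (2,2), (2,1), (3,1)

The waypoints must appear in the order (3,4), (2,3), (2,1), with no cell reused.
Route from (1,4): down 2 to (3,4), left 1 to (3,3), up 1 to (2,3), left 2 to (2,1), down 1 to (3,1) — 7 moves in all.
Check: order respected ((3,4) at step 2, (2,3) at step 4, (2,1) at step 6); 7 moves as required.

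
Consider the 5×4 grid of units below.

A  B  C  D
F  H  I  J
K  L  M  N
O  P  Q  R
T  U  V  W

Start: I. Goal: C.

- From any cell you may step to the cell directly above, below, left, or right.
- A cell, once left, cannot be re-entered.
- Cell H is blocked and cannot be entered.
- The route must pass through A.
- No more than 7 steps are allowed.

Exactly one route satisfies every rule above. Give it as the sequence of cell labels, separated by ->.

I -> M -> L -> K -> F -> A -> B -> C

Any route must reach A and still end at C within 7 moves, so the order of the required stops is forced.
Route from I: down 1 to M, left 2 to K, up 2 to A, right 2 to C — 7 moves in all.
Check: all required cells visited; 7 ≤ 7 moves.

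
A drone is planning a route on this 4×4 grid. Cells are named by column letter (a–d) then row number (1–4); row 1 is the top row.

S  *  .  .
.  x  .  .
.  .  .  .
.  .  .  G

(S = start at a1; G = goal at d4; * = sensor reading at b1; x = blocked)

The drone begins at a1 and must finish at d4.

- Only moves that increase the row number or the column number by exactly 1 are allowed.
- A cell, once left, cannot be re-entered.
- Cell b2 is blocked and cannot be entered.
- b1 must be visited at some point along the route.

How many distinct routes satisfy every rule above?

4

A right/down-only route from a1 to d4 makes exactly 3 down-moves and 3 right-moves in some order.
With no other constraints that would be C(6,3) = 20 routes.
Split at b1 and multiply the segment counts (each segment already excludes blocked cells): a1→b1: 1; b1→d4: 4; product = 4.
That gives 4 routes.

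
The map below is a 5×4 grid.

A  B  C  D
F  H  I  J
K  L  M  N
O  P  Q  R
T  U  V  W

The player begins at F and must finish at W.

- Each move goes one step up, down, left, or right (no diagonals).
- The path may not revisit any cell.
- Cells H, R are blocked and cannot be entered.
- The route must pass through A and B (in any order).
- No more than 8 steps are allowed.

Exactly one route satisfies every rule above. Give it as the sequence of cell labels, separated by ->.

F -> A -> B -> C -> I -> M -> Q -> V -> W

Any route must reach A and B and still end at W within 8 moves, so the order of the required stops is forced.
Route from F: up to A, 2× right (reaching C), 4× down (reaching V), right to W — 8 moves in all.
Check: all required cells visited; 8 ≤ 8 moves.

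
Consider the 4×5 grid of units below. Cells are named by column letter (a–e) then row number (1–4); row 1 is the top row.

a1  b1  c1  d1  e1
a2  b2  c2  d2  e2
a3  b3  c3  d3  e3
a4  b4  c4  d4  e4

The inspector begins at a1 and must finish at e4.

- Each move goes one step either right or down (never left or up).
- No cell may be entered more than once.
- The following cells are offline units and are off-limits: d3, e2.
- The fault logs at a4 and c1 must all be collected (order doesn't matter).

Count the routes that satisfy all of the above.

A right/down-only route from a1 to e4 makes exactly 3 down-moves and 4 right-moves in some order.
With no other constraints that would be C(7,3) = 35 routes.
a4 is below but to the left of c1: going c1 → a4 would need a leftward move and a4 → c1 an upward move, so no right/down-only route can visit both required cells.
No route satisfies every constraint, so the count is 0.

0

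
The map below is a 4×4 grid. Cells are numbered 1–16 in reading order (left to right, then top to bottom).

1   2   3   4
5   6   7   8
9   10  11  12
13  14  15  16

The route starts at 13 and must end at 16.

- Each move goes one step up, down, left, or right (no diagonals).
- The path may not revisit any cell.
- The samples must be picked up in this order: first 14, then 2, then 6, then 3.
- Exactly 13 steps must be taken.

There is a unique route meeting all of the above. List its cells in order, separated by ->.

The waypoints must appear in the order 14, 2, 6, 3, with no cell reused.
Route from 13: right to 14, up to 10, left to 9, 2× up (reaching 1), right to 2, down to 6, right to 7, up to 3, right to 4, 3× down (reaching 16) — 13 moves in all.
Check: order respected (14 at step 1, 2 at step 6, 6 at step 7, 3 at step 9); 13 moves as required.

13 -> 14 -> 10 -> 9 -> 5 -> 1 -> 2 -> 6 -> 7 -> 3 -> 4 -> 8 -> 12 -> 16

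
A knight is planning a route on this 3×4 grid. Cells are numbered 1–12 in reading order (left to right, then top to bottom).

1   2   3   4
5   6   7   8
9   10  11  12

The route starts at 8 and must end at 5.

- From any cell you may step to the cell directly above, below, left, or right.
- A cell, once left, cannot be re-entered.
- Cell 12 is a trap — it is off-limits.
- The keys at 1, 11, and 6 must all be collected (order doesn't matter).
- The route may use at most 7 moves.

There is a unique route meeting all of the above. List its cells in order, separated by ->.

The budget equals the shortest possible length, so every move has to be on a shortest route through the required cells.
Route from 8: left 1 to 7, down 1 to 11, left 1 to 10, up 2 to 2, left 1 to 1, down 1 to 5 — 7 moves in all.
Check: all required cells visited; 7 ≤ 7 moves.

8 -> 7 -> 11 -> 10 -> 6 -> 2 -> 1 -> 5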